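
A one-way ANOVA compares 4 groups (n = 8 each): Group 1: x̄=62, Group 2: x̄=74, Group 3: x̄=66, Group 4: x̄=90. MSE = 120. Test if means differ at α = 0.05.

Grand mean = 73.0. SS_between = 3680.0, MS_between = 1226.67. F = 10.222, F_crit ≈ 2.947. Reject H₀.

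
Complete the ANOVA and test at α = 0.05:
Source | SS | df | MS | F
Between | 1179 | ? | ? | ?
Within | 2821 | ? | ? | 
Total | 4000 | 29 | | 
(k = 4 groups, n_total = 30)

df_between = 3, df_within = 26. MS_between = 393.0, MS_within = 108.5. F = 3.622, F_crit ≈ 2.975. Reject H₀.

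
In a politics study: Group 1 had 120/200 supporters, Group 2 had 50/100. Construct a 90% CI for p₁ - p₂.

p̂₁ = 0.6, p̂₂ = 0.5. Difference = 0.1. CI = (-0.0, 0.2)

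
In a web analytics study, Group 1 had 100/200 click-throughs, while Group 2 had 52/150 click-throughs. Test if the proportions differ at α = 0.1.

p̂₁ = 0.5, p̂₂ = 0.347, pooled p̂ = 0.434. z = 2.864. Critical: ±1.645. Reject H₀.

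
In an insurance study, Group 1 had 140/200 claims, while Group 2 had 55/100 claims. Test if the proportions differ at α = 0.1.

p̂₁ = 0.7, p̂₂ = 0.55, pooled p̂ = 0.65. z = 2.568. Critical: ±1.645. Reject H₀.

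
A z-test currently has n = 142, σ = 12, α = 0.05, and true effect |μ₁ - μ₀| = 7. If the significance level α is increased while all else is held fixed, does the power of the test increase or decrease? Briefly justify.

Power increases: a larger α lowers the critical value, so more of the H₁ sampling distribution falls in the rejection region.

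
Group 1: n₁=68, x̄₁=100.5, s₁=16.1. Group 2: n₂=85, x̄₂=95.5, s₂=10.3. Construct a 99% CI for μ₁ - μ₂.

Difference = 5.0. SE = √(16.1²/68 + 10.3²/85) = 2.249. CI = (-0.79, 10.79)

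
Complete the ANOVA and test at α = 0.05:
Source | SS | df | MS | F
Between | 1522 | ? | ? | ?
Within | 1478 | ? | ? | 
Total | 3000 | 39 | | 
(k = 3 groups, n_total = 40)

df_between = 2, df_within = 37. MS_between = 761.0, MS_within = 39.95. F = 19.051, F_crit ≈ 3.252. Reject H₀.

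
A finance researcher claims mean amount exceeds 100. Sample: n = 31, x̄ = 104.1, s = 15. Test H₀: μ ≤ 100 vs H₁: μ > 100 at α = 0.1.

t = (104.1 - 100)/(15/√31) = 1.522, df = 30. Critical t = 1.31. Reject H₀.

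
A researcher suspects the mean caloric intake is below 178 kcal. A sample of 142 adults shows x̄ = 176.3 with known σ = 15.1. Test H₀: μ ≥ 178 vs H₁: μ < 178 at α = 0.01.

z = -1.342. Critical value: -2.33. Fail to reject H₀.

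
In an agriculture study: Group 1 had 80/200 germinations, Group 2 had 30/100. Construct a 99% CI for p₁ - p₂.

p̂₁ = 0.4, p̂₂ = 0.3. Difference = 0.1. CI = (-0.048, 0.248)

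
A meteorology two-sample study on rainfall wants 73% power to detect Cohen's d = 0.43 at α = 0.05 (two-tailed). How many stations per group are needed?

z_{α/2} = 1.96, z_β = Φ⁻¹(0.73) = 0.613. For small effect (d = 0.43): n per group = 2(z_{α/2} + z_β)²/d² = 2(1.96 + 0.613)²/0.43² = 71.6 → 72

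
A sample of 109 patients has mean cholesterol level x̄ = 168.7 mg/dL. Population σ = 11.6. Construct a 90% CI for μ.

CI = x̄ ± z*(σ/√n) = 168.7 ± 1.645(11.6/√109) = 168.7 ± 1.83 = (166.87, 170.53)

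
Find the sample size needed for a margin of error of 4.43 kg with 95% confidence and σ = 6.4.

n = (z*σ/E)² = (1.96×6.4/4.43)² = 8.02 → n = 9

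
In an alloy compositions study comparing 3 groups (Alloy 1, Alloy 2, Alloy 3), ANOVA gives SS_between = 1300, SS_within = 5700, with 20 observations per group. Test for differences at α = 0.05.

df_between = 2, df_within = 57. F = MS_between/MS_within = 650.0/100.0 = 6.5. F_crit ≈ 3.159. Reject H₀. At least one mean differs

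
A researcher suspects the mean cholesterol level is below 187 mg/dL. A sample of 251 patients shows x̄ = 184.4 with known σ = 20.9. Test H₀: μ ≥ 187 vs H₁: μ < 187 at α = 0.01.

z = -1.971. Critical value: -2.33. Fail to reject H₀.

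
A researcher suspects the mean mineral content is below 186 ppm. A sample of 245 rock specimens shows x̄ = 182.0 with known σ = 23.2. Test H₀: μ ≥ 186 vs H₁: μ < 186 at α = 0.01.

z = -2.699. Critical value: -2.33. Reject H₀.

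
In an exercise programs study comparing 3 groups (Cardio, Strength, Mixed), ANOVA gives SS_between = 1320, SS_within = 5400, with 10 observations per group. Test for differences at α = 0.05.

df_between = 2, df_within = 27. F = MS_between/MS_within = 660.0/200.0 = 3.3. F_crit ≈ 3.354. Fail to reject H₀.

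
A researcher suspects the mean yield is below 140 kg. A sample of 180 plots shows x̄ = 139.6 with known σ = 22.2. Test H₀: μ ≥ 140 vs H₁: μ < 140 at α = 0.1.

z = -0.242. Critical value: -1.28. Fail to reject H₀.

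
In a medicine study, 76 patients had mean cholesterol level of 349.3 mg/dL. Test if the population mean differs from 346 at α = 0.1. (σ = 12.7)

z = (x̄ - μ₀)/(σ/√n) = (349.3 - 346)/(12.7/√76) = 2.265. Critical value: ±1.645. Since |2.265| > 1.645, Reject H₀.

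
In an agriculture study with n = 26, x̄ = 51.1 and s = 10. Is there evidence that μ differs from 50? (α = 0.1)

t = (x̄ - μ₀)/(s/√n) = (51.1 - 50)/(10/√26) = 0.561. df = 25, critical t = ±1.708. Fail to reject H₀.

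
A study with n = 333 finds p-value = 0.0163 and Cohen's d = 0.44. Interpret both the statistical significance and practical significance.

Statistically significant (p = 0.0163 < 0.05). Cohen's d = 0.44 indicates a small effect size. Both statistical and practical significance should be considered.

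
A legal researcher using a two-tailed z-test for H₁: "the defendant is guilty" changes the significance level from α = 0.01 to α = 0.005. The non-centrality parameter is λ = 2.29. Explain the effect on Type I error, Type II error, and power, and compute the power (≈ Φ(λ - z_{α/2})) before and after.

Decreasing α from 0.01 to 0.005:
• Type I error rate decreases (α is the Type I rate by definition).
• Critical value moves from z_{α/2} = 2.576 to 2.807, so power = Φ(λ - z_{α/2}) goes from Φ(2.29 - 2.576) = 0.387 to Φ(2.29 - 2.807) = 0.303.
• Type II error rate β = 1 - power therefore increases (0.613 → 0.697).
Appropriate when false positives are costly — here, convicting an innocent person.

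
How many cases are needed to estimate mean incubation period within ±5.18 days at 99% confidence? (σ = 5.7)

n = (z*σ/E)² = (2.576×5.7/5.18)² = 8.03 → n = 9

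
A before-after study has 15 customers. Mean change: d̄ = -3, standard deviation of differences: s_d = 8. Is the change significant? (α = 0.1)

t = d̄/(s_d/√n) = -3/(8/√15) = -1.452. df = 14, critical t = ±1.761. Fail to reject H₀.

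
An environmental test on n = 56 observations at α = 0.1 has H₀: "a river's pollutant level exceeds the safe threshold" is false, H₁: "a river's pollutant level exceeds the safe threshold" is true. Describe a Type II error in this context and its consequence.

Type II error: failing to reject H₀ when it is false — concluding that a river's pollutant level exceeds the safe threshold is not supported when in fact it is. Consequence: allowing unsafe pollution to continue.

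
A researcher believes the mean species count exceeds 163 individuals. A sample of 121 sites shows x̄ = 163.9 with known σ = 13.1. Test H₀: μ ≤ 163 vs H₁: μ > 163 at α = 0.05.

z = 0.756. Critical value: 1.645. Fail to reject H₀.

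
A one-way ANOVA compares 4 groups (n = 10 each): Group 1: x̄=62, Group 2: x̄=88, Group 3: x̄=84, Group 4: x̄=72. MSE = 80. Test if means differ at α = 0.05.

Grand mean = 76.5. SS_between = 4190.0, MS_between = 1396.67. F = 17.458, F_crit ≈ 2.866. Reject H₀.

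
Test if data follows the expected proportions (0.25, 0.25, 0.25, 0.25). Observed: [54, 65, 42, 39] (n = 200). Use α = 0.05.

Expected: [50.0, 50.0, 50.0, 50.0]. χ² = 8.52. df = 3, critical = 7.815. Reject H₀.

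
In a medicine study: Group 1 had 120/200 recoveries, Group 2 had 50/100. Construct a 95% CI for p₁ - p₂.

p̂₁ = 0.6, p̂₂ = 0.5. Difference = 0.1. CI = (-0.019, 0.219)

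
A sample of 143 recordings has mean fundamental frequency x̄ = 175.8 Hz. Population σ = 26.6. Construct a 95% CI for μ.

CI = x̄ ± z*(σ/√n) = 175.8 ± 1.96(26.6/√143) = 175.8 ± 4.36 = (171.44, 180.16)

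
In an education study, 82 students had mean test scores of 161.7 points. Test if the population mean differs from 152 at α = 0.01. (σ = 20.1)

z = (x̄ - μ₀)/(σ/√n) = (161.7 - 152)/(20.1/√82) = 4.37. Critical value: ±2.576. Since |4.37| > 2.576, Reject H₀.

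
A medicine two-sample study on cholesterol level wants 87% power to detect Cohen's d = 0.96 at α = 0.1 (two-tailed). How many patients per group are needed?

z_{α/2} = 1.645, z_β = Φ⁻¹(0.87) = 1.126. For large effect (d = 0.96): n per group = 2(z_{α/2} + z_β)²/d² = 2(1.645 + 1.126)²/0.96² = 16.7 → 17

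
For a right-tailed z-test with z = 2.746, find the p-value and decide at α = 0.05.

p = P(Z > 2.746) = 1 - Φ(2.746) ≈ 0.003. Since p < 0.05, reject H₀ (significant) at α = 0.05.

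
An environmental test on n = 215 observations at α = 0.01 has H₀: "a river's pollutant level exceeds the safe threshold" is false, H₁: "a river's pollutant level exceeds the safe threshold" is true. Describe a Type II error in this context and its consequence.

Type II error: failing to reject H₀ when it is false — concluding that a river's pollutant level exceeds the safe threshold is not supported when in fact it is. Consequence: allowing unsafe pollution to continue.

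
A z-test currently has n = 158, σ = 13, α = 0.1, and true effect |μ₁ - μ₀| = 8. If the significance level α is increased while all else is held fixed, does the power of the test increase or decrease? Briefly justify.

Power increases: a larger α lowers the critical value, so more of the H₁ sampling distribution falls in the rejection region.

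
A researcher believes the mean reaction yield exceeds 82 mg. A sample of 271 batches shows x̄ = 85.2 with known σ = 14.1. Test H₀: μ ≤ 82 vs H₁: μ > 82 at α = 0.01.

z = 3.736. Critical value: 2.33. Reject H₀.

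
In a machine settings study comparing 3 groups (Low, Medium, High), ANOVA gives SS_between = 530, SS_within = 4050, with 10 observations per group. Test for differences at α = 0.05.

df_between = 2, df_within = 27. F = MS_between/MS_within = 265.0/150.0 = 1.767. F_crit ≈ 3.354. Fail to reject H₀.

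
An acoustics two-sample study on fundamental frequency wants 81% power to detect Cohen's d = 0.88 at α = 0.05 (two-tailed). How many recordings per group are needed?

z_{α/2} = 1.96, z_β = Φ⁻¹(0.81) = 0.878. For large effect (d = 0.88): n per group = 2(z_{α/2} + z_β)²/d² = 2(1.96 + 0.878)²/0.88² = 20.8 → 21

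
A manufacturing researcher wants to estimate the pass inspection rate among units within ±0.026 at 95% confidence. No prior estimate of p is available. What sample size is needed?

Conservative approach: use p = 0.5 (maximizes p(1-p) = 0.25). n = z²(0.25)/E² = 1.96²×0.25/0.026² = 1420.7 → n = 1421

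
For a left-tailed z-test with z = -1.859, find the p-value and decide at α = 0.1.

p = P(Z < -1.859) = Φ(-1.859) ≈ 0.0315. Since p < 0.1, reject H₀ (significant) at α = 0.1.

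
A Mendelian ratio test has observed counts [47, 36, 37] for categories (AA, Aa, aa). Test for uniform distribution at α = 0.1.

Expected = 40 each. χ² = Σ(O-E)²/E = 1.85. df = 2, critical value = 4.605. Fail to reject H₀.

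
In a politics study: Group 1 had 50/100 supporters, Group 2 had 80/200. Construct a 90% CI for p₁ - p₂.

p̂₁ = 0.5, p̂₂ = 0.4. Difference = 0.1. CI = (-0.0, 0.2)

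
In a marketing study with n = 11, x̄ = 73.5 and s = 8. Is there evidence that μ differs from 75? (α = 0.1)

t = (x̄ - μ₀)/(s/√n) = (73.5 - 75)/(8/√11) = -0.622. df = 10, critical t = ±1.812. Fail to reject H₀.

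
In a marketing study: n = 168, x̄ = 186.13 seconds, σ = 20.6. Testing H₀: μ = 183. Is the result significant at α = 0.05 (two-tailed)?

z = (186.13 - 183)/(20.6/√168) = 1.969. Since |z| > 1.96, significant at α = 0.05.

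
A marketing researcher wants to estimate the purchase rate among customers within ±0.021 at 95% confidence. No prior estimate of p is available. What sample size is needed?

Conservative approach: use p = 0.5 (maximizes p(1-p) = 0.25). n = z²(0.25)/E² = 1.96²×0.25/0.021² = 2177.8 → n = 2178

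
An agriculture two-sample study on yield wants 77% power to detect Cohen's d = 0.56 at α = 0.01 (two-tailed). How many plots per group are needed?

z_{α/2} = 2.576, z_β = Φ⁻¹(0.77) = 0.739. For medium effect (d = 0.56): n per group = 2(z_{α/2} + z_β)²/d² = 2(2.576 + 0.739)²/0.56² = 70.1 → 71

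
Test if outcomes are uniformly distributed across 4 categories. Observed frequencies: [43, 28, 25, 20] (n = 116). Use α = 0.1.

Expected = 29 each. χ² = Σ(O-E)²/E = 10.138. df = 3, critical value = 6.251. Reject H₀.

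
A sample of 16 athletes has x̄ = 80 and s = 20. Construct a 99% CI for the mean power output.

CI = x̄ ± t*(s/√n) = 80 ± 2.947(20/√16) = (65.27, 94.73)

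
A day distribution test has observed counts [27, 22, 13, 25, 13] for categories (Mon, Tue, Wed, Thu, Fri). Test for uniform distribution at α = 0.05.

Expected = 20 each. χ² = Σ(O-E)²/E = 8.8. df = 4, critical value = 9.488. Fail to reject H₀.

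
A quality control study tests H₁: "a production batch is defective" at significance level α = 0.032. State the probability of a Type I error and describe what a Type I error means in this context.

P(Type I error) = α = 0.032. A Type I error is rejecting H₀ when H₀ is actually true (false positive) — here, concluding that a production batch is defective when in fact this is not the case. Consequence: scrapping a good batch — wasted material and cost for no reason.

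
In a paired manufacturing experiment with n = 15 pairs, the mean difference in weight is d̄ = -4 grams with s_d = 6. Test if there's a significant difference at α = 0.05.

t = d̄/(s_d/√n) = -4/(6/√15) = -2.582. df = 14, critical t = ±2.145. Reject H₀.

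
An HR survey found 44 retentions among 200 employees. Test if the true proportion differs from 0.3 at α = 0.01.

p̂ = 0.22, p₀ = 0.3. z = (p̂ - p₀)/√(p₀(1-p₀)/n) = -2.469. Critical: ±2.576. Fail to reject H₀.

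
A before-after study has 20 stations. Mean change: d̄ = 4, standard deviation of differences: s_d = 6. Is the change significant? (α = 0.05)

t = d̄/(s_d/√n) = 4/(6/√20) = 2.981. df = 19, critical t = ±2.093. Reject H₀.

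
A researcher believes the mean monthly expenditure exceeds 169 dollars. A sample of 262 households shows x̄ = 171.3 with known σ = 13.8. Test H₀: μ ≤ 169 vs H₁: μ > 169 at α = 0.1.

z = 2.698. Critical value: 1.28. Reject H₀.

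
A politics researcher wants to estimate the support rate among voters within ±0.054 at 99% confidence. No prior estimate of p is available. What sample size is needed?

Conservative approach: use p = 0.5 (maximizes p(1-p) = 0.25). n = z²(0.25)/E² = 2.576²×0.25/0.054² = 568.9 → n = 569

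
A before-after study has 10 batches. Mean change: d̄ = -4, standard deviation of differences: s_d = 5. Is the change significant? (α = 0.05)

t = d̄/(s_d/√n) = -4/(5/√10) = -2.53. df = 9, critical t = ±2.262. Reject H₀.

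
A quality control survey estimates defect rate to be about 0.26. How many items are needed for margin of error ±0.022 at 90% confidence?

n = z²p(1-p)/E² = 1.645²×0.26×0.74/0.022² = 1075.7 → n = 1076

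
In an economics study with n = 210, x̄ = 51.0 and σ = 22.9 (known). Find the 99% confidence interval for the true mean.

CI = x̄ ± z*(σ/√n) = 51.0 ± 2.576(22.9/√210) = 51.0 ± 4.07 = (46.93, 55.07)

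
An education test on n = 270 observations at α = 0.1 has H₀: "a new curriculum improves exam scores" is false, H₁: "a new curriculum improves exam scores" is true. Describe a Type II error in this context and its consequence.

Type II error: failing to reject H₀ when it is false — concluding that a new curriculum improves exam scores is not supported when in fact it is. Consequence: keeping the old curriculum when the new one would have helped students.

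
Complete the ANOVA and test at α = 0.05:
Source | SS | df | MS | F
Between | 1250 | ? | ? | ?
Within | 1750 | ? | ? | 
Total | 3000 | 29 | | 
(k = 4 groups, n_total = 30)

df_between = 3, df_within = 26. MS_between = 416.67, MS_within = 67.31. F = 6.19, F_crit ≈ 2.975. Reject H₀.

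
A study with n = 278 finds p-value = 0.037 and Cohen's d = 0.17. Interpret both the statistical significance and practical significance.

Statistically significant (p = 0.037 < 0.05). Cohen's d = 0.17 indicates a very small effect size. Both statistical and practical significance should be considered.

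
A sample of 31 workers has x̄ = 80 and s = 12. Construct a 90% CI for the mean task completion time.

CI = x̄ ± t*(s/√n) = 80 ± 1.697(12/√31) = (76.34, 83.66)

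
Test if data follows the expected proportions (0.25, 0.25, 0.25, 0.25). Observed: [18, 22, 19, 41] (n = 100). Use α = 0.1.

Expected: [25.0, 25.0, 25.0, 25.0]. χ² = 14.0. df = 3, critical = 6.251. Reject H₀.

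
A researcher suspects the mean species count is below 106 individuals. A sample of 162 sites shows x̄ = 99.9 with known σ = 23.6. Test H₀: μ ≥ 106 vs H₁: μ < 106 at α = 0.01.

z = -3.29. Critical value: -2.33. Reject H₀.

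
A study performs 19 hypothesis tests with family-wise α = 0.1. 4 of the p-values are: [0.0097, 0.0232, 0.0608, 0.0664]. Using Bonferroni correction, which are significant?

Bonferroni α = 0.1/19 = 0.00526. None of the given p-values are significant.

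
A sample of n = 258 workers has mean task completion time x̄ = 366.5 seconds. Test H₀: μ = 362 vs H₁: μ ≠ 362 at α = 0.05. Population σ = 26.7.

z = (x̄ - μ₀)/(σ/√n) = (366.5 - 362)/(26.7/√258) = 2.707. Critical value: ±1.96. Since |2.707| > 1.96, Reject H₀.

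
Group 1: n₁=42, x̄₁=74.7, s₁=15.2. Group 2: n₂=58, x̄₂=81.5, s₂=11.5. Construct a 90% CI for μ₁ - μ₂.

Difference = -6.8. SE = √(15.2²/42 + 11.5²/58) = 2.789. CI = (-11.39, -2.21)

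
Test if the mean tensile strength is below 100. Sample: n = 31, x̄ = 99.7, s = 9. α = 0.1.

t = (99.7 - 100)/(9/√31) = -0.186, df = 30. Critical t = -1.31. Fail to reject H₀.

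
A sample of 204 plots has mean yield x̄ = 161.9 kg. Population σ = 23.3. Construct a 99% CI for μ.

CI = x̄ ± z*(σ/√n) = 161.9 ± 2.576(23.3/√204) = 161.9 ± 4.2 = (157.7, 166.1)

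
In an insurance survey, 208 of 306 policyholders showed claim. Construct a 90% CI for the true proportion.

p̂ = 0.68. CI = p̂ ± z*√(p̂(1-p̂)/n) = (0.636, 0.724)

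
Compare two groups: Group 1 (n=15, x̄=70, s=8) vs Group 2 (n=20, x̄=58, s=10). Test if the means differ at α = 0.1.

Pooled sp = 9.2. t = 3.817, df = 33. Critical t = ±1.692. Reject H₀.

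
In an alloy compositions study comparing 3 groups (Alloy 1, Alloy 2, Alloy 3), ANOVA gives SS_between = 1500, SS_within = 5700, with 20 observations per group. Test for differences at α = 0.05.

df_between = 2, df_within = 57. F = MS_between/MS_within = 750.0/100.0 = 7.5. F_crit ≈ 3.159. Reject H₀. At least one mean differs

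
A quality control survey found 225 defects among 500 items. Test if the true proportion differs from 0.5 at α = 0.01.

p̂ = 0.45, p₀ = 0.5. z = (p̂ - p₀)/√(p₀(1-p₀)/n) = -2.236. Critical: ±2.576. Fail to reject H₀.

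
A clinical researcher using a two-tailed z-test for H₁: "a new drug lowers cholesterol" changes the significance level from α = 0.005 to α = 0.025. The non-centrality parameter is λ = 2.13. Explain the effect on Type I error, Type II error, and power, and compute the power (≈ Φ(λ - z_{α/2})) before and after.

Increasing α from 0.005 to 0.025:
• Type I error rate increases (α is the Type I rate by definition).
• Critical value moves from z_{α/2} = 2.807 to 2.241, so power = Φ(λ - z_{α/2}) goes from Φ(2.13 - 2.807) = 0.249 to Φ(2.13 - 2.241) = 0.456.
• Type II error rate β = 1 - power therefore decreases (0.751 → 0.544).
Appropriate when false negatives are costly — here, shelving an effective drug — patients miss out on a treatment that would have helped.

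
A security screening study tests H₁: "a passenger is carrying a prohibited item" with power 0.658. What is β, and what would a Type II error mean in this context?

β = 1 - power = 1 - 0.658 = 0.342. A Type II error is failing to reject H₀ when H₀ is false (false negative) — here, failing to conclude that a passenger is carrying a prohibited item when in fact it is true. Consequence: letting a prohibited item through — security breach.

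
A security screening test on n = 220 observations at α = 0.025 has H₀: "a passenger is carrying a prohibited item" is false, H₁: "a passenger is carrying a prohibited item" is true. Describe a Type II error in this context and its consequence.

Type II error: failing to reject H₀ when it is false — concluding that a passenger is carrying a prohibited item is not supported when in fact it is. Consequence: letting a prohibited item through — security breach.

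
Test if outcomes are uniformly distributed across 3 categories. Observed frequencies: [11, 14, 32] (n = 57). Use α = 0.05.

Expected = 19 each. χ² = Σ(O-E)²/E = 13.579. df = 2, critical value = 5.991. Reject H₀.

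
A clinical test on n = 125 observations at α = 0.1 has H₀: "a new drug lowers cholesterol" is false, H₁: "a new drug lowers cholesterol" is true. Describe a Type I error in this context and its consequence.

Type I error: rejecting H₀ when it is true — concluding that a new drug lowers cholesterol when in fact it is not. Consequence: approving an ineffective drug — patients take a useless medication and may skip effective alternatives.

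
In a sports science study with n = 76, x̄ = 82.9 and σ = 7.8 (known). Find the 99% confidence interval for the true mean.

CI = x̄ ± z*(σ/√n) = 82.9 ± 2.576(7.8/√76) = 82.9 ± 2.3 = (80.6, 85.2)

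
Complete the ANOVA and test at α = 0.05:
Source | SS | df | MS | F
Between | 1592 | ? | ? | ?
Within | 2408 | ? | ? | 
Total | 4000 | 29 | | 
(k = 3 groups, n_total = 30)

df_between = 2, df_within = 27. MS_between = 796.0, MS_within = 89.19. F = 8.925, F_crit ≈ 3.354. Reject H₀.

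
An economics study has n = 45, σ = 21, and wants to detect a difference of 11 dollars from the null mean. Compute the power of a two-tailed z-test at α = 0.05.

SE = σ/√n = 21/√45 = 3.13. Non-centrality λ = d/SE = 11/3.13 = 3.514. Power ≈ Φ(λ - z_{α/2}) = Φ(3.514 - 1.96) = Φ(1.554) = 0.94.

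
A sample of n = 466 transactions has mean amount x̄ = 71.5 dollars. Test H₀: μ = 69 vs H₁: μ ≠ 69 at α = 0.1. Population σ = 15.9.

z = (x̄ - μ₀)/(σ/√n) = (71.5 - 69)/(15.9/√466) = 3.394. Critical value: ±1.645. Since |3.394| > 1.645, Reject H₀.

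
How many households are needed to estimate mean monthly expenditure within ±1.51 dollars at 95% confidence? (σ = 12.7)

n = (z*σ/E)² = (1.96×12.7/1.51)² = 271.7 → n = 272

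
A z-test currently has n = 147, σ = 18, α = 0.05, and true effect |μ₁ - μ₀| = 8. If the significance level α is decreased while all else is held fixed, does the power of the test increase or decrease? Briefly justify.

Power decreases: a smaller α raises the critical value, so less of the H₁ sampling distribution falls in the rejection region.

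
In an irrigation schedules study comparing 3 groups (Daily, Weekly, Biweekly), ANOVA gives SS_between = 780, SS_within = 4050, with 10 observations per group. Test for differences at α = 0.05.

df_between = 2, df_within = 27. F = MS_between/MS_within = 390.0/150.0 = 2.6. F_crit ≈ 3.354. Fail to reject H₀.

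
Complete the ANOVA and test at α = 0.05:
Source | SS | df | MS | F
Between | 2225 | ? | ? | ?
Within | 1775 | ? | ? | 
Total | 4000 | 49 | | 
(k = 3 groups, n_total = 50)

df_between = 2, df_within = 47. MS_between = 1112.5, MS_within = 37.77. F = 29.458, F_crit ≈ 3.195. Reject H₀.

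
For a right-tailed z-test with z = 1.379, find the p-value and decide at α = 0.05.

p = P(Z > 1.379) = 1 - Φ(1.379) ≈ 0.0839. Since p ≥ 0.05, fail to reject H₀ (not significant) at α = 0.05.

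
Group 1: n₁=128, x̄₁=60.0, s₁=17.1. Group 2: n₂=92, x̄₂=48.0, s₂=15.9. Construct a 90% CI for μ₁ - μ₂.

Difference = 12.0. SE = √(17.1²/128 + 15.9²/92) = 2.243. CI = (8.31, 15.69)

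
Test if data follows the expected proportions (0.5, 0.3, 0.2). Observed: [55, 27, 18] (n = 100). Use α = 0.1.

Expected: [50.0, 30.0, 20.0]. χ² = 1.0. df = 2, critical = 4.605. Fail to reject H₀.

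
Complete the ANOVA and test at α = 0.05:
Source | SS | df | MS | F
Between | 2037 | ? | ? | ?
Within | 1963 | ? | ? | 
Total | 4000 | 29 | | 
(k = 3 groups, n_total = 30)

df_between = 2, df_within = 27. MS_between = 1018.5, MS_within = 72.7. F = 14.009, F_crit ≈ 3.354. Reject H₀.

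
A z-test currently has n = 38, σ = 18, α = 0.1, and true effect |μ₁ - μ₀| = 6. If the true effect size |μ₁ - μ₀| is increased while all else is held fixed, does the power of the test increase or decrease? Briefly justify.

Power increases: a larger true effect increases the non-centrality λ = |μ₁ - μ₀|/(σ/√n).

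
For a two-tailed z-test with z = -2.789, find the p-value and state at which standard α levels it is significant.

p = 2·P(Z > |-2.789|) = 2·(1 - Φ(2.789)) ≈ 0.0053. Significant at α = 0.1; Significant at α = 0.05; Significant at α = 0.01.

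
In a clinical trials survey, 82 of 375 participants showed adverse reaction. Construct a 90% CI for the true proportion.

p̂ = 0.219. CI = p̂ ± z*√(p̂(1-p̂)/n) = (0.184, 0.254)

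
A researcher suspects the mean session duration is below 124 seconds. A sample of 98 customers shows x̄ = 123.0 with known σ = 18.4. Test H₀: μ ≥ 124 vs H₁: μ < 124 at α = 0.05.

z = -0.538. Critical value: -1.645. Fail to reject H₀.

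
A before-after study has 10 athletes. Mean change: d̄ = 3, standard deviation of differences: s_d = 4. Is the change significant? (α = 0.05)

t = d̄/(s_d/√n) = 3/(4/√10) = 2.372. df = 9, critical t = ±2.262. Reject H₀.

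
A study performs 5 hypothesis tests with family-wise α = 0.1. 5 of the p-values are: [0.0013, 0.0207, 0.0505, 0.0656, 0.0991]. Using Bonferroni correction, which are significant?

Bonferroni α = 0.1/5 = 0.02. Significant p-values: [0.0013]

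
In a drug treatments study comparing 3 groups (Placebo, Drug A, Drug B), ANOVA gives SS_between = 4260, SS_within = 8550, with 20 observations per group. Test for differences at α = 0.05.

df_between = 2, df_within = 57. F = MS_between/MS_within = 2130.0/150.0 = 14.2. F_crit ≈ 3.159. Reject H₀. At least one mean differs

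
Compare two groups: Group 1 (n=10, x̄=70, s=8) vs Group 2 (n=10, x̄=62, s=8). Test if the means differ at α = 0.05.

Pooled sp = 8.0. t = 2.236, df = 18. Critical t = ±2.101. Reject H₀.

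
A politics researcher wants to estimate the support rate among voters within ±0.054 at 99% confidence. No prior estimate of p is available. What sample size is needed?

Conservative approach: use p = 0.5 (maximizes p(1-p) = 0.25). n = z²(0.25)/E² = 2.576²×0.25/0.054² = 568.9 → n = 569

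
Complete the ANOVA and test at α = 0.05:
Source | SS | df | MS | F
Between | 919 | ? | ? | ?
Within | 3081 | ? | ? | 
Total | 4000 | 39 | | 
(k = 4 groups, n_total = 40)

df_between = 3, df_within = 36. MS_between = 306.33, MS_within = 85.58. F = 3.579, F_crit ≈ 2.866. Reject H₀.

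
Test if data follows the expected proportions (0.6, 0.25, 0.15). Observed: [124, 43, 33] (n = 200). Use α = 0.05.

Expected: [120.0, 50.0, 30.0]. χ² = 1.413. df = 2, critical = 5.991. Fail to reject H₀.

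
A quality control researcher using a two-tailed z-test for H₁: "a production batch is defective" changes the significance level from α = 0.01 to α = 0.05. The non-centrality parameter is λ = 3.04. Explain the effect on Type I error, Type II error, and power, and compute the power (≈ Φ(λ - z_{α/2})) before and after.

Increasing α from 0.01 to 0.05:
• Type I error rate increases (α is the Type I rate by definition).
• Critical value moves from z_{α/2} = 2.576 to 1.96, so power = Φ(λ - z_{α/2}) goes from Φ(3.04 - 2.576) = 0.679 to Φ(3.04 - 1.96) = 0.86.
• Type II error rate β = 1 - power therefore decreases (0.321 → 0.14).
Appropriate when false negatives are costly — here, shipping a defective batch — faulty products reach customers.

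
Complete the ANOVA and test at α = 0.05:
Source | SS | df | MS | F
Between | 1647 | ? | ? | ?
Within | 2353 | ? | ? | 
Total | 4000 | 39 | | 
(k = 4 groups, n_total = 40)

df_between = 3, df_within = 36. MS_between = 549.0, MS_within = 65.36. F = 8.399, F_crit ≈ 2.866. Reject H₀.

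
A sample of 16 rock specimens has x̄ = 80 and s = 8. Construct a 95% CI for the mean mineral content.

CI = x̄ ± t*(s/√n) = 80 ± 2.131(8/√16) = (75.74, 84.26)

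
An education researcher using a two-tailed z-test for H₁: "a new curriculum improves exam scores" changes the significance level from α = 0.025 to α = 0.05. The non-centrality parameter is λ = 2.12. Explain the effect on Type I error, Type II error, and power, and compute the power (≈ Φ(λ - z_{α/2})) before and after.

Increasing α from 0.025 to 0.05:
• Type I error rate increases (α is the Type I rate by definition).
• Critical value moves from z_{α/2} = 2.241 to 1.96, so power = Φ(λ - z_{α/2}) goes from Φ(2.12 - 2.241) = 0.452 to Φ(2.12 - 1.96) = 0.564.
• Type II error rate β = 1 - power therefore decreases (0.548 → 0.436).
Appropriate when false negatives are costly — here, keeping the old curriculum when the new one would have helped students.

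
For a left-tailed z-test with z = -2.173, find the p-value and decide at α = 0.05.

p = P(Z < -2.173) = Φ(-2.173) ≈ 0.0149. Since p < 0.05, reject H₀ (significant) at α = 0.05.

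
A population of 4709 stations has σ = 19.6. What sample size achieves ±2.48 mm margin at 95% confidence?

Without FPC: n₀ = (1.96×19.6/2.48)² = 239.95. With FPC: n = n₀N/(n₀+N-1) = 228.4 → n = 229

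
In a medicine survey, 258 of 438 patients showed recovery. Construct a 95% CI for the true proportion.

p̂ = 0.589. CI = p̂ ± z*√(p̂(1-p̂)/n) = (0.543, 0.635)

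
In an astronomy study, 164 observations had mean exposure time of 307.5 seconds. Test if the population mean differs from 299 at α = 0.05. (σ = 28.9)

z = (x̄ - μ₀)/(σ/√n) = (307.5 - 299)/(28.9/√164) = 3.767. Critical value: ±1.96. Since |3.767| > 1.96, Reject H₀.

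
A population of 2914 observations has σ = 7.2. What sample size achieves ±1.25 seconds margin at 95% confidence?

Without FPC: n₀ = (1.96×7.2/1.25)² = 127.455. With FPC: n = n₀N/(n₀+N-1) = 122.2 → n = 123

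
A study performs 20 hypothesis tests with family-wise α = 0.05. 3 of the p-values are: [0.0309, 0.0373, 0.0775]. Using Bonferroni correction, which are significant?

Bonferroni α = 0.05/20 = 0.0025. None of the given p-values are significant.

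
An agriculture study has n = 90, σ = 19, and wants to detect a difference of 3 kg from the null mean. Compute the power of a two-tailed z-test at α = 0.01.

SE = σ/√n = 19/√90 = 2.003. Non-centrality λ = d/SE = 3/2.003 = 1.498. Power ≈ Φ(λ - z_{α/2}) = Φ(1.498 - 2.576) = Φ(-1.078) = 0.14.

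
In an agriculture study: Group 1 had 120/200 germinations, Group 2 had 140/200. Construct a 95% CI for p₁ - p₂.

p̂₁ = 0.6, p̂₂ = 0.7. Difference = -0.1. CI = (-0.193, -0.007)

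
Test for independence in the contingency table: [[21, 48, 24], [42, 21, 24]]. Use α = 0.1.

χ² = 17.385. df = 2, critical = 4.605. Reject H₀. Variables are dependent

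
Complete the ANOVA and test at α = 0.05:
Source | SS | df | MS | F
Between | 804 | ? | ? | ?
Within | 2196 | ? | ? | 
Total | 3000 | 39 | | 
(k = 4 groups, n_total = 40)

df_between = 3, df_within = 36. MS_between = 268.0, MS_within = 61.0. F = 4.393, F_crit ≈ 2.866. Reject H₀.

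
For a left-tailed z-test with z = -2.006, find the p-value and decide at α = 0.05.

p = P(Z < -2.006) = Φ(-2.006) ≈ 0.0224. Since p < 0.05, reject H₀ (significant) at α = 0.05.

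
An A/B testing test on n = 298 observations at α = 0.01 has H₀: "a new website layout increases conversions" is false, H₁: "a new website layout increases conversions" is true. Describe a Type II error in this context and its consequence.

Type II error: failing to reject H₀ when it is false — concluding that a new website layout increases conversions is not supported when in fact it is. Consequence: discarding a layout that would have improved conversions — lost revenue.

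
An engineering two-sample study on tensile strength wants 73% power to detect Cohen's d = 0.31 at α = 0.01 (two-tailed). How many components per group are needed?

z_{α/2} = 2.576, z_β = Φ⁻¹(0.73) = 0.613. For small effect (d = 0.31): n per group = 2(z_{α/2} + z_β)²/d² = 2(2.576 + 0.613)²/0.31² = 211.6 → 212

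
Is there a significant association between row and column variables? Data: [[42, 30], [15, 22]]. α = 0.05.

χ² = 3.101. df = 1, critical = 3.841. Fail to reject H₀. No evidence of dependence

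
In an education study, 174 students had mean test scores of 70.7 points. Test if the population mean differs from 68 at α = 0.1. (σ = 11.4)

z = (x̄ - μ₀)/(σ/√n) = (70.7 - 68)/(11.4/√174) = 3.124. Critical value: ±1.645. Since |3.124| > 1.645, Reject H₀.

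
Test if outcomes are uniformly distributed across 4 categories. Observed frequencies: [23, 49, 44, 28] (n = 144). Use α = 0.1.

Expected = 36 each. χ² = Σ(O-E)²/E = 12.944. df = 3, critical value = 6.251. Reject H₀.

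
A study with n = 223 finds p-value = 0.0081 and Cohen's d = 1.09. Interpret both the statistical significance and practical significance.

Statistically significant (p = 0.0081 < 0.05). Cohen's d = 1.09 indicates a large effect size. Both statistical and practical significance should be considered.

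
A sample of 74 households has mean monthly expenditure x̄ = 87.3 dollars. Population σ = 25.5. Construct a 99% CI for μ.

CI = x̄ ± z*(σ/√n) = 87.3 ± 2.576(25.5/√74) = 87.3 ± 7.64 = (79.66, 94.94)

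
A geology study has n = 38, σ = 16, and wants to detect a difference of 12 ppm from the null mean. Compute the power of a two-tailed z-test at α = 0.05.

SE = σ/√n = 16/√38 = 2.596. Non-centrality λ = d/SE = 12/2.596 = 4.623. Power ≈ Φ(λ - z_{α/2}) = Φ(4.623 - 1.96) = Φ(2.663) = 0.996.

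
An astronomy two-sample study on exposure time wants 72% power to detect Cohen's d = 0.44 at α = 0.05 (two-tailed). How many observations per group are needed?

z_{α/2} = 1.96, z_β = Φ⁻¹(0.72) = 0.583. For small effect (d = 0.44): n per group = 2(z_{α/2} + z_β)²/d² = 2(1.96 + 0.583)²/0.44² = 66.8 → 67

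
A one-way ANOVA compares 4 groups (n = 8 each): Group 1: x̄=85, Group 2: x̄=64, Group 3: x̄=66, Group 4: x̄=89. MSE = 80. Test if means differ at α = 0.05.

Grand mean = 76.0. SS_between = 3952.0, MS_between = 1317.33. F = 16.467, F_crit ≈ 2.947. Reject H₀.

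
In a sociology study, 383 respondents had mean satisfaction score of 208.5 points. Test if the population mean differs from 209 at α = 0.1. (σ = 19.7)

z = (x̄ - μ₀)/(σ/√n) = (208.5 - 209)/(19.7/√383) = -0.497. Critical value: ±1.645. Since |-0.497| ≤ 1.645, Fail to reject H₀.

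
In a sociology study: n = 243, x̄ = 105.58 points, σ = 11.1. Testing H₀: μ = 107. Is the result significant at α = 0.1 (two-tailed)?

z = (105.58 - 107)/(11.1/√243) = -1.994. Since |z| > 1.645, significant at α = 0.1.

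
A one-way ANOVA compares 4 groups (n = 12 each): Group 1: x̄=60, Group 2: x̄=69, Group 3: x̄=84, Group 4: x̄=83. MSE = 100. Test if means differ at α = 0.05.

Grand mean = 74.0. SS_between = 4824.0, MS_between = 1608.0. F = 16.08, F_crit ≈ 2.816. Reject H₀.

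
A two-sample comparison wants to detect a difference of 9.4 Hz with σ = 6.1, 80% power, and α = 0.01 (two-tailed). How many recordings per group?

n per group = 2(z_α/2 + z_β)²σ²/d² = 2×(2.576 + 0.84)²×6.1²/9.4² = 9.8 → n = 10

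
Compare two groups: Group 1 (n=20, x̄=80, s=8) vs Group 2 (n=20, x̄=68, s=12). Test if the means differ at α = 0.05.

Pooled sp = 10.2. t = 3.721, df = 38. Critical t = ±2.024. Reject H₀.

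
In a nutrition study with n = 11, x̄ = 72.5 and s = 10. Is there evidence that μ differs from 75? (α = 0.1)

t = (x̄ - μ₀)/(s/√n) = (72.5 - 75)/(10/√11) = -0.829. df = 10, critical t = ±1.812. Fail to reject H₀.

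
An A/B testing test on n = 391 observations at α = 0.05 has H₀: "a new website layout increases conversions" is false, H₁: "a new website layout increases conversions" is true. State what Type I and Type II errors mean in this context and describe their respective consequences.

Type I (false positive): concluding that a new website layout increases conversions when it is not — rolling out a layout that doesn't actually help — wasted engineering effort. Type II (false negative): failing to conclude that a new website layout increases conversions when it is — discarding a layout that would have improved conversions — lost revenue. Which is costlier depends on domain priorities and is a judgement call rather than a statistical fact.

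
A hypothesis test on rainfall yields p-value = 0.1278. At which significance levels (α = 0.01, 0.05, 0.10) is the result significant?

p = 0.1278. Not significant at any of the given levels.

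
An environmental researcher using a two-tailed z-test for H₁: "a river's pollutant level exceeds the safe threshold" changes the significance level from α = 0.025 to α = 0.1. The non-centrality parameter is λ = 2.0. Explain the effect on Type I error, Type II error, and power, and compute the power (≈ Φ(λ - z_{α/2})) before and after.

Increasing α from 0.025 to 0.1:
• Type I error rate increases (α is the Type I rate by definition).
• Critical value moves from z_{α/2} = 2.241 to 1.645, so power = Φ(λ - z_{α/2}) goes from Φ(2.0 - 2.241) = 0.405 to Φ(2.0 - 1.645) = 0.639.
• Type II error rate β = 1 - power therefore decreases (0.595 → 0.361).
Appropriate when false negatives are costly — here, allowing unsafe pollution to continue.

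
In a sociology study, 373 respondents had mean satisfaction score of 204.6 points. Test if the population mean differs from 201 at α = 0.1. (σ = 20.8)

z = (x̄ - μ₀)/(σ/√n) = (204.6 - 201)/(20.8/√373) = 3.343. Critical value: ±1.645. Since |3.343| > 1.645, Reject H₀.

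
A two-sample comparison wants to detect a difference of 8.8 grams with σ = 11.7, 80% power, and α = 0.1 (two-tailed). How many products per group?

n per group = 2(z_α/2 + z_β)²σ²/d² = 2×(1.645 + 0.84)²×11.7²/8.8² = 21.8 → n = 22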